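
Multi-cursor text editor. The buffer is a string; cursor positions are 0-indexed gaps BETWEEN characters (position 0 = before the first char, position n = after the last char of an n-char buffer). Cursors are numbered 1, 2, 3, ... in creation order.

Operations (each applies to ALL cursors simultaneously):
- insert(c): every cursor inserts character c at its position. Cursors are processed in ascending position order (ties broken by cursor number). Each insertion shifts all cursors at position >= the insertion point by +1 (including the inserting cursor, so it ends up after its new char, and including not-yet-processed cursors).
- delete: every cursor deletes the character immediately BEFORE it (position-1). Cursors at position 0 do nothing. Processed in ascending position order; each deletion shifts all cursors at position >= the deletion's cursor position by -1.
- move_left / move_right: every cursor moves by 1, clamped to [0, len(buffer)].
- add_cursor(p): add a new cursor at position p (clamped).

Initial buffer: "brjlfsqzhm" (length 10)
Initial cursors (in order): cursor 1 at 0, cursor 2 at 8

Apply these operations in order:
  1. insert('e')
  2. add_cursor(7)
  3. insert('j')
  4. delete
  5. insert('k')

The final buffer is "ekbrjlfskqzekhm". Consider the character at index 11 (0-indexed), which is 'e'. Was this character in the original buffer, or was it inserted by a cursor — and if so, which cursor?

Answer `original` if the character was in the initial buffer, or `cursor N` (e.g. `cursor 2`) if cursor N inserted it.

After op 1 (insert('e')): buffer="ebrjlfsqzehm" (len 12), cursors c1@1 c2@10, authorship 1........2..
After op 2 (add_cursor(7)): buffer="ebrjlfsqzehm" (len 12), cursors c1@1 c3@7 c2@10, authorship 1........2..
After op 3 (insert('j')): buffer="ejbrjlfsjqzejhm" (len 15), cursors c1@2 c3@9 c2@13, authorship 11......3..22..
After op 4 (delete): buffer="ebrjlfsqzehm" (len 12), cursors c1@1 c3@7 c2@10, authorship 1........2..
After op 5 (insert('k')): buffer="ekbrjlfskqzekhm" (len 15), cursors c1@2 c3@9 c2@13, authorship 11......3..22..
Authorship (.=original, N=cursor N): 1 1 . . . . . . 3 . . 2 2 . .
Index 11: author = 2

Answer: cursor 2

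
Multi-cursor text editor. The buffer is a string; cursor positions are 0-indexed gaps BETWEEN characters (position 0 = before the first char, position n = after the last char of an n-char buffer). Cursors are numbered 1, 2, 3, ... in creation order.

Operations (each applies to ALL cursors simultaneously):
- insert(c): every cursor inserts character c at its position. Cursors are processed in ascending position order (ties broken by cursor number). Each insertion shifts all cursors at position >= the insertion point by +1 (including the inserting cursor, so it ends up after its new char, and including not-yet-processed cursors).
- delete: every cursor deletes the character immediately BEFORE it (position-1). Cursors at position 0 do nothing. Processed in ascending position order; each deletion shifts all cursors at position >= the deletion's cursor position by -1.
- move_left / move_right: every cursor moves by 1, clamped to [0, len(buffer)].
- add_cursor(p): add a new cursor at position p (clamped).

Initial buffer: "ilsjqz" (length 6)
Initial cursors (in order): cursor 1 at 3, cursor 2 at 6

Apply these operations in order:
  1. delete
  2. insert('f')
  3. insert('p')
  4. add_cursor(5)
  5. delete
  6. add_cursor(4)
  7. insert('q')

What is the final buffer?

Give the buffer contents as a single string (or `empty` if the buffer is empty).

After op 1 (delete): buffer="iljq" (len 4), cursors c1@2 c2@4, authorship ....
After op 2 (insert('f')): buffer="ilfjqf" (len 6), cursors c1@3 c2@6, authorship ..1..2
After op 3 (insert('p')): buffer="ilfpjqfp" (len 8), cursors c1@4 c2@8, authorship ..11..22
After op 4 (add_cursor(5)): buffer="ilfpjqfp" (len 8), cursors c1@4 c3@5 c2@8, authorship ..11..22
After op 5 (delete): buffer="ilfqf" (len 5), cursors c1@3 c3@3 c2@5, authorship ..1.2
After op 6 (add_cursor(4)): buffer="ilfqf" (len 5), cursors c1@3 c3@3 c4@4 c2@5, authorship ..1.2
After op 7 (insert('q')): buffer="ilfqqqqfq" (len 9), cursors c1@5 c3@5 c4@7 c2@9, authorship ..113.422

Answer: ilfqqqqfq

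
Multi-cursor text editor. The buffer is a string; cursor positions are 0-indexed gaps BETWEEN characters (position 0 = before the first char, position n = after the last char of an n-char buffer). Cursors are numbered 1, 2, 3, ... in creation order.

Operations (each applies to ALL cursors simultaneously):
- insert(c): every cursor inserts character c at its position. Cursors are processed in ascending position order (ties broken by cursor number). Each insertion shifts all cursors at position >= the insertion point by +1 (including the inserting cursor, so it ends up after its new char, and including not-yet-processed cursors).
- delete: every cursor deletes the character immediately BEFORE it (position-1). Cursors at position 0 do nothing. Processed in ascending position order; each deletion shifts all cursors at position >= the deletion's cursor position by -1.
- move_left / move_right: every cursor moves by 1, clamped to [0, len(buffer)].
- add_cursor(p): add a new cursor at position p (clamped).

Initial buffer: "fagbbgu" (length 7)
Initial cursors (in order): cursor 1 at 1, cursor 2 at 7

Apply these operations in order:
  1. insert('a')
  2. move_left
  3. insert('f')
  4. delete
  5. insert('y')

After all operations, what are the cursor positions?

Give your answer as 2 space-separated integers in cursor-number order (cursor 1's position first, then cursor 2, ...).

After op 1 (insert('a')): buffer="faagbbgua" (len 9), cursors c1@2 c2@9, authorship .1......2
After op 2 (move_left): buffer="faagbbgua" (len 9), cursors c1@1 c2@8, authorship .1......2
After op 3 (insert('f')): buffer="ffaagbbgufa" (len 11), cursors c1@2 c2@10, authorship .11......22
After op 4 (delete): buffer="faagbbgua" (len 9), cursors c1@1 c2@8, authorship .1......2
After op 5 (insert('y')): buffer="fyaagbbguya" (len 11), cursors c1@2 c2@10, authorship .11......22

Answer: 2 10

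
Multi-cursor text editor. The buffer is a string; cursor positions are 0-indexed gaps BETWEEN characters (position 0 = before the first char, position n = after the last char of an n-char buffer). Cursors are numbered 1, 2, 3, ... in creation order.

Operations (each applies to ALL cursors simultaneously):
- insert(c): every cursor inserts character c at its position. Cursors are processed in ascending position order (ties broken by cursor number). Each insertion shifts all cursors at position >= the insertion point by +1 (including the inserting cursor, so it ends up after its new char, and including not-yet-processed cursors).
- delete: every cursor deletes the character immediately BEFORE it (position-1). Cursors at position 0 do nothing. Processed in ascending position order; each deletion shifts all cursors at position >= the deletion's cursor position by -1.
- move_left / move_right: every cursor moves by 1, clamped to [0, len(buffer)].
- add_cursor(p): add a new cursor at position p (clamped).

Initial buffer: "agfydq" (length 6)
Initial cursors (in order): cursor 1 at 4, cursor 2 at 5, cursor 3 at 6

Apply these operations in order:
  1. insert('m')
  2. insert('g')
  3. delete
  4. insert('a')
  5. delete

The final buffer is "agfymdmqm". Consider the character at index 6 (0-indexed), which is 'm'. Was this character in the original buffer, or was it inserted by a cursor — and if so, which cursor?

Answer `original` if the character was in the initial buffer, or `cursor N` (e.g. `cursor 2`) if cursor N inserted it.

Answer: cursor 2

Derivation:
After op 1 (insert('m')): buffer="agfymdmqm" (len 9), cursors c1@5 c2@7 c3@9, authorship ....1.2.3
After op 2 (insert('g')): buffer="agfymgdmgqmg" (len 12), cursors c1@6 c2@9 c3@12, authorship ....11.22.33
After op 3 (delete): buffer="agfymdmqm" (len 9), cursors c1@5 c2@7 c3@9, authorship ....1.2.3
After op 4 (insert('a')): buffer="agfymadmaqma" (len 12), cursors c1@6 c2@9 c3@12, authorship ....11.22.33
After op 5 (delete): buffer="agfymdmqm" (len 9), cursors c1@5 c2@7 c3@9, authorship ....1.2.3
Authorship (.=original, N=cursor N): . . . . 1 . 2 . 3
Index 6: author = 2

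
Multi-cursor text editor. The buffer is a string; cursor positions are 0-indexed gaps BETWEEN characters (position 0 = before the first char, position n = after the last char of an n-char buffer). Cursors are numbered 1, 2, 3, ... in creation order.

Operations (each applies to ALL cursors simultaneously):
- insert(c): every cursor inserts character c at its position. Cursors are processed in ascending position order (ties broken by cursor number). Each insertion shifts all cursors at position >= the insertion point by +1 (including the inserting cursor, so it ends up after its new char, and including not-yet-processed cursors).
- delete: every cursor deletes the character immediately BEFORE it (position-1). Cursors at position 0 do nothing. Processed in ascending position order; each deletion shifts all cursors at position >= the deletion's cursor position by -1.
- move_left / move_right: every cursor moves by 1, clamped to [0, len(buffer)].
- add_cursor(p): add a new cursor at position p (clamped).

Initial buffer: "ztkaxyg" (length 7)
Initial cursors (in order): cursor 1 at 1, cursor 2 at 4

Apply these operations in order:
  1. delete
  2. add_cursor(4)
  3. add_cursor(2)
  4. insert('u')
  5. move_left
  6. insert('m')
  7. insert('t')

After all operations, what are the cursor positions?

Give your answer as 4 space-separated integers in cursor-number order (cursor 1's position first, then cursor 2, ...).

After op 1 (delete): buffer="tkxyg" (len 5), cursors c1@0 c2@2, authorship .....
After op 2 (add_cursor(4)): buffer="tkxyg" (len 5), cursors c1@0 c2@2 c3@4, authorship .....
After op 3 (add_cursor(2)): buffer="tkxyg" (len 5), cursors c1@0 c2@2 c4@2 c3@4, authorship .....
After op 4 (insert('u')): buffer="utkuuxyug" (len 9), cursors c1@1 c2@5 c4@5 c3@8, authorship 1..24..3.
After op 5 (move_left): buffer="utkuuxyug" (len 9), cursors c1@0 c2@4 c4@4 c3@7, authorship 1..24..3.
After op 6 (insert('m')): buffer="mutkummuxymug" (len 13), cursors c1@1 c2@7 c4@7 c3@11, authorship 11..2244..33.
After op 7 (insert('t')): buffer="mtutkummttuxymtug" (len 17), cursors c1@2 c2@10 c4@10 c3@15, authorship 111..224244..333.

Answer: 2 10 15 10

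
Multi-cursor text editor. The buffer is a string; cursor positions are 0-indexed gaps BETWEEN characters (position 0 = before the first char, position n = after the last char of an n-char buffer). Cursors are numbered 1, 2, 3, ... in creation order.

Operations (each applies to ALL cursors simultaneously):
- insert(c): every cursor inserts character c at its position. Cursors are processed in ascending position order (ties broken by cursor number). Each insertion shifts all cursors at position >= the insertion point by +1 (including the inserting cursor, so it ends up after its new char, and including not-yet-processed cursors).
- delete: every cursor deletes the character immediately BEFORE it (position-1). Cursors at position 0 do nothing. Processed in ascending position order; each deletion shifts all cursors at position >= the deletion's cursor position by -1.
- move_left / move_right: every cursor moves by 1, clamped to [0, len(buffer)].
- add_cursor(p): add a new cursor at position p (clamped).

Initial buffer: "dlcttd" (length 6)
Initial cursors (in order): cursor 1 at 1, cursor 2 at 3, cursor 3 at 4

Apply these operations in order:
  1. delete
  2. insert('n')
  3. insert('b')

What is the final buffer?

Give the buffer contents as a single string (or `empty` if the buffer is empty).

After op 1 (delete): buffer="ltd" (len 3), cursors c1@0 c2@1 c3@1, authorship ...
After op 2 (insert('n')): buffer="nlnntd" (len 6), cursors c1@1 c2@4 c3@4, authorship 1.23..
After op 3 (insert('b')): buffer="nblnnbbtd" (len 9), cursors c1@2 c2@7 c3@7, authorship 11.2323..

Answer: nblnnbbtd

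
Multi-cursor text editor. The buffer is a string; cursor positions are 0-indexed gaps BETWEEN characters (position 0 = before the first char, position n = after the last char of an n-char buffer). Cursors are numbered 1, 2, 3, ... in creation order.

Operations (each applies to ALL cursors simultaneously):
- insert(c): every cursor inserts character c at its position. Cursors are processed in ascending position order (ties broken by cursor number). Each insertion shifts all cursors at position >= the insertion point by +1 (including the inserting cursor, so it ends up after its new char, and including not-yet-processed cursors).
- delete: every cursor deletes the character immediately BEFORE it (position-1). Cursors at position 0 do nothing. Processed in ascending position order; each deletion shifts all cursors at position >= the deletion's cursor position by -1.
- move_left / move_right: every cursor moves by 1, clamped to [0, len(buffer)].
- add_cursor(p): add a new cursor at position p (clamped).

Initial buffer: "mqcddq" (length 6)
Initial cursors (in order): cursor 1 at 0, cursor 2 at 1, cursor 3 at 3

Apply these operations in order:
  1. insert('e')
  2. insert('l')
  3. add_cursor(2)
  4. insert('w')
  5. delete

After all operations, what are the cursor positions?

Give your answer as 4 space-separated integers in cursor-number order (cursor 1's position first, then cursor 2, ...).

After op 1 (insert('e')): buffer="emeqceddq" (len 9), cursors c1@1 c2@3 c3@6, authorship 1.2..3...
After op 2 (insert('l')): buffer="elmelqcelddq" (len 12), cursors c1@2 c2@5 c3@9, authorship 11.22..33...
After op 3 (add_cursor(2)): buffer="elmelqcelddq" (len 12), cursors c1@2 c4@2 c2@5 c3@9, authorship 11.22..33...
After op 4 (insert('w')): buffer="elwwmelwqcelwddq" (len 16), cursors c1@4 c4@4 c2@8 c3@13, authorship 1114.222..333...
After op 5 (delete): buffer="elmelqcelddq" (len 12), cursors c1@2 c4@2 c2@5 c3@9, authorship 11.22..33...

Answer: 2 5 9 2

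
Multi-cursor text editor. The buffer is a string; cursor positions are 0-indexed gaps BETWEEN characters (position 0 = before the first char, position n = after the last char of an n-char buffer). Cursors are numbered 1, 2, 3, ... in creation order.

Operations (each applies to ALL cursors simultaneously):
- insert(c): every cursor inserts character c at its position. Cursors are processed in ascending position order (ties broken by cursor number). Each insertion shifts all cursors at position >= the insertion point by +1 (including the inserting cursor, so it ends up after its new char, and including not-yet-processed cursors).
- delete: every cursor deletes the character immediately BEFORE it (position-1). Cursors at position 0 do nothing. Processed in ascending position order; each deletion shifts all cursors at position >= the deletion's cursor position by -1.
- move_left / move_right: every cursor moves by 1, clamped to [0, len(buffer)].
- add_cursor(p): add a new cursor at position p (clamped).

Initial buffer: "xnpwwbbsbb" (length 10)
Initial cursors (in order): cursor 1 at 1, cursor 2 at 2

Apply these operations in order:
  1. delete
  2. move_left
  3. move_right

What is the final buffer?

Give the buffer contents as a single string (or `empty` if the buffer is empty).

Answer: pwwbbsbb

Derivation:
After op 1 (delete): buffer="pwwbbsbb" (len 8), cursors c1@0 c2@0, authorship ........
After op 2 (move_left): buffer="pwwbbsbb" (len 8), cursors c1@0 c2@0, authorship ........
After op 3 (move_right): buffer="pwwbbsbb" (len 8), cursors c1@1 c2@1, authorship ........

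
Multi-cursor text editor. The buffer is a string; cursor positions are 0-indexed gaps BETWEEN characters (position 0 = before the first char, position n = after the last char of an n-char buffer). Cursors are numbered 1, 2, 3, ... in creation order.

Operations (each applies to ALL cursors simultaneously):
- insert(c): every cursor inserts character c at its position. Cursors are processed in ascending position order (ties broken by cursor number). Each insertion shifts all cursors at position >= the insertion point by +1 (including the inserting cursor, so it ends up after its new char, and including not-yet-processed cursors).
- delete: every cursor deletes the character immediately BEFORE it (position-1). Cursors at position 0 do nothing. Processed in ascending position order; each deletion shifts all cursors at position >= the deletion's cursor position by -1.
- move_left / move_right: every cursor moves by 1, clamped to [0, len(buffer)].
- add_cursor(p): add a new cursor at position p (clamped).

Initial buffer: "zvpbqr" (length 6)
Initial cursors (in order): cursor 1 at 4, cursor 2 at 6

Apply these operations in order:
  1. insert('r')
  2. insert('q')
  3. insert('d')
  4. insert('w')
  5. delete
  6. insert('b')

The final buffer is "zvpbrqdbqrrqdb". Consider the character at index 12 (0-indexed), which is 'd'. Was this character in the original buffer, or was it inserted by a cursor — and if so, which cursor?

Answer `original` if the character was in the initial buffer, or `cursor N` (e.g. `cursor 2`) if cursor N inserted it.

After op 1 (insert('r')): buffer="zvpbrqrr" (len 8), cursors c1@5 c2@8, authorship ....1..2
After op 2 (insert('q')): buffer="zvpbrqqrrq" (len 10), cursors c1@6 c2@10, authorship ....11..22
After op 3 (insert('d')): buffer="zvpbrqdqrrqd" (len 12), cursors c1@7 c2@12, authorship ....111..222
After op 4 (insert('w')): buffer="zvpbrqdwqrrqdw" (len 14), cursors c1@8 c2@14, authorship ....1111..2222
After op 5 (delete): buffer="zvpbrqdqrrqd" (len 12), cursors c1@7 c2@12, authorship ....111..222
After op 6 (insert('b')): buffer="zvpbrqdbqrrqdb" (len 14), cursors c1@8 c2@14, authorship ....1111..2222
Authorship (.=original, N=cursor N): . . . . 1 1 1 1 . . 2 2 2 2
Index 12: author = 2

Answer: cursor 2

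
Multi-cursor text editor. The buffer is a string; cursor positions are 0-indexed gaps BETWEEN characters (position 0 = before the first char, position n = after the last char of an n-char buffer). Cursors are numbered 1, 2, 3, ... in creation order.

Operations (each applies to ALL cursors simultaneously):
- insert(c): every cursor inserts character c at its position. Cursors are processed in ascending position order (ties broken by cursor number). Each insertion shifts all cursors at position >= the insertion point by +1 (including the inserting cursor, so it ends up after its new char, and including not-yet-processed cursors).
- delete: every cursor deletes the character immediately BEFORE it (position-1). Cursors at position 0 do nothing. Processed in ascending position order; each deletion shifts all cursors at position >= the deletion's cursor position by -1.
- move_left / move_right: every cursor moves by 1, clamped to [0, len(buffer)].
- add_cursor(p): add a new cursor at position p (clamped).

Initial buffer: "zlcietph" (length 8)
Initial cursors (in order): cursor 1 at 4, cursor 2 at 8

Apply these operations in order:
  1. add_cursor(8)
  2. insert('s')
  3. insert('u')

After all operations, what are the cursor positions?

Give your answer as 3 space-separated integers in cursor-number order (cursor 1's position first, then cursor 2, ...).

After op 1 (add_cursor(8)): buffer="zlcietph" (len 8), cursors c1@4 c2@8 c3@8, authorship ........
After op 2 (insert('s')): buffer="zlcisetphss" (len 11), cursors c1@5 c2@11 c3@11, authorship ....1....23
After op 3 (insert('u')): buffer="zlcisuetphssuu" (len 14), cursors c1@6 c2@14 c3@14, authorship ....11....2323

Answer: 6 14 14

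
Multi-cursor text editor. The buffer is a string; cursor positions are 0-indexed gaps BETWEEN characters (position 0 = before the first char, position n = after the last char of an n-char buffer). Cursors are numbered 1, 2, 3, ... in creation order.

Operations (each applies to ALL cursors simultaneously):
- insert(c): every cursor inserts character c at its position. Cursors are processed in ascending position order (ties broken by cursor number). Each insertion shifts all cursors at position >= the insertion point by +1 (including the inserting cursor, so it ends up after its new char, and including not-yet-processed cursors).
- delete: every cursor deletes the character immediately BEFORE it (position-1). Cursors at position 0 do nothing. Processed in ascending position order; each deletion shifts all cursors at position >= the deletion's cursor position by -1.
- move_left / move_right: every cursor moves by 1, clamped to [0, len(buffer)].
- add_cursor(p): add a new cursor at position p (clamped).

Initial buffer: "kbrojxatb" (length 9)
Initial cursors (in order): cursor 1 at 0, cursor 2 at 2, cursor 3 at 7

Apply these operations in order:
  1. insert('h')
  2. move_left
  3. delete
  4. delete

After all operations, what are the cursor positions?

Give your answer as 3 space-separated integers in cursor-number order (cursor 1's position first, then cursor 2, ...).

After op 1 (insert('h')): buffer="hkbhrojxahtb" (len 12), cursors c1@1 c2@4 c3@10, authorship 1..2.....3..
After op 2 (move_left): buffer="hkbhrojxahtb" (len 12), cursors c1@0 c2@3 c3@9, authorship 1..2.....3..
After op 3 (delete): buffer="hkhrojxhtb" (len 10), cursors c1@0 c2@2 c3@7, authorship 1.2....3..
After op 4 (delete): buffer="hhrojhtb" (len 8), cursors c1@0 c2@1 c3@5, authorship 12...3..

Answer: 0 1 5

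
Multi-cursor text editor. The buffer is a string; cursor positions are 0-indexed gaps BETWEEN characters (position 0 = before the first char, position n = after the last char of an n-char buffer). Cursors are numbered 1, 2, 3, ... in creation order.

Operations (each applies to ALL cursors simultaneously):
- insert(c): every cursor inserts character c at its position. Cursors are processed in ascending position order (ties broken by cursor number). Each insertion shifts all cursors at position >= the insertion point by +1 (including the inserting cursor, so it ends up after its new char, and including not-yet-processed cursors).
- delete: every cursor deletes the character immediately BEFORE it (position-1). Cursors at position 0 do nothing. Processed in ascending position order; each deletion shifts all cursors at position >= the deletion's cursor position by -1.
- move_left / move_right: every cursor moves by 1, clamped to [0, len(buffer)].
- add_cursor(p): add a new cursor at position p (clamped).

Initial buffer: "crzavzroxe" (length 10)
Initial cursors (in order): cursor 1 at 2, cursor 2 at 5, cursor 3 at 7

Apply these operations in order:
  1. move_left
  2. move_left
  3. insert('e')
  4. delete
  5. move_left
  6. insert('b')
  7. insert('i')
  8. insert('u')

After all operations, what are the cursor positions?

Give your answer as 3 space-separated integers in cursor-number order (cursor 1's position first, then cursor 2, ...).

Answer: 3 8 13

Derivation:
After op 1 (move_left): buffer="crzavzroxe" (len 10), cursors c1@1 c2@4 c3@6, authorship ..........
After op 2 (move_left): buffer="crzavzroxe" (len 10), cursors c1@0 c2@3 c3@5, authorship ..........
After op 3 (insert('e')): buffer="ecrzeavezroxe" (len 13), cursors c1@1 c2@5 c3@8, authorship 1...2..3.....
After op 4 (delete): buffer="crzavzroxe" (len 10), cursors c1@0 c2@3 c3@5, authorship ..........
After op 5 (move_left): buffer="crzavzroxe" (len 10), cursors c1@0 c2@2 c3@4, authorship ..........
After op 6 (insert('b')): buffer="bcrbzabvzroxe" (len 13), cursors c1@1 c2@4 c3@7, authorship 1..2..3......
After op 7 (insert('i')): buffer="bicrbizabivzroxe" (len 16), cursors c1@2 c2@6 c3@10, authorship 11..22..33......
After op 8 (insert('u')): buffer="biucrbiuzabiuvzroxe" (len 19), cursors c1@3 c2@8 c3@13, authorship 111..222..333......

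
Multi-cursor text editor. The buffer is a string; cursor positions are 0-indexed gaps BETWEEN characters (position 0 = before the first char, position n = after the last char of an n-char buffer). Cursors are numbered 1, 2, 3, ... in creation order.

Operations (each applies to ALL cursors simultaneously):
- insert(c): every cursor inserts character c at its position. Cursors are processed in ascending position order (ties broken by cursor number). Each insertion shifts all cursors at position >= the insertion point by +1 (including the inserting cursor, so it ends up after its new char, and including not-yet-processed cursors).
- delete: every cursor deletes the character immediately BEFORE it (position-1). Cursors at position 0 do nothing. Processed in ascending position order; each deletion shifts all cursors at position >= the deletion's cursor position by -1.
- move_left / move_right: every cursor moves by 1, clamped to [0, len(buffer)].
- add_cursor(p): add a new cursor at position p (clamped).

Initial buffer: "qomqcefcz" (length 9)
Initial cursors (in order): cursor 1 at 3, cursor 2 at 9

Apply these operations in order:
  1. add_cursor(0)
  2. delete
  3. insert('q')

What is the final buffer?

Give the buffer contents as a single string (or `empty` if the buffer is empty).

After op 1 (add_cursor(0)): buffer="qomqcefcz" (len 9), cursors c3@0 c1@3 c2@9, authorship .........
After op 2 (delete): buffer="qoqcefc" (len 7), cursors c3@0 c1@2 c2@7, authorship .......
After op 3 (insert('q')): buffer="qqoqqcefcq" (len 10), cursors c3@1 c1@4 c2@10, authorship 3..1.....2

Answer: qqoqqcefcq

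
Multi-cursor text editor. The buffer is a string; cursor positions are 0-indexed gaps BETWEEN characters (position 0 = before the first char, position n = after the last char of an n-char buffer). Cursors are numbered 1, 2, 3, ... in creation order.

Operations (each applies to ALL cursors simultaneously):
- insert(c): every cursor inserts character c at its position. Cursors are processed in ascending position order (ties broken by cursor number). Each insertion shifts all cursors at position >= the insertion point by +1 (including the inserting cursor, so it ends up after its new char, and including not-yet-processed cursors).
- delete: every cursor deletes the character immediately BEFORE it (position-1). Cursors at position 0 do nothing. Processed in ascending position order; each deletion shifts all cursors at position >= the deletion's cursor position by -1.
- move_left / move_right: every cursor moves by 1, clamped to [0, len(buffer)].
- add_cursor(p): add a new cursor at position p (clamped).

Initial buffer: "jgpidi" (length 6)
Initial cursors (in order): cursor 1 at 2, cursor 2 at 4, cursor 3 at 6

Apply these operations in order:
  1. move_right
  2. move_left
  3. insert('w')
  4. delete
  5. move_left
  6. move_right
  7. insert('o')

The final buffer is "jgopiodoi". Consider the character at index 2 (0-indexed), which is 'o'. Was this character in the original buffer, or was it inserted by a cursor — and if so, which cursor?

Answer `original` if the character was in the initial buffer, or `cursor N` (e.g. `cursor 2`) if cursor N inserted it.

Answer: cursor 1

Derivation:
After op 1 (move_right): buffer="jgpidi" (len 6), cursors c1@3 c2@5 c3@6, authorship ......
After op 2 (move_left): buffer="jgpidi" (len 6), cursors c1@2 c2@4 c3@5, authorship ......
After op 3 (insert('w')): buffer="jgwpiwdwi" (len 9), cursors c1@3 c2@6 c3@8, authorship ..1..2.3.
After op 4 (delete): buffer="jgpidi" (len 6), cursors c1@2 c2@4 c3@5, authorship ......
After op 5 (move_left): buffer="jgpidi" (len 6), cursors c1@1 c2@3 c3@4, authorship ......
After op 6 (move_right): buffer="jgpidi" (len 6), cursors c1@2 c2@4 c3@5, authorship ......
After op 7 (insert('o')): buffer="jgopiodoi" (len 9), cursors c1@3 c2@6 c3@8, authorship ..1..2.3.
Authorship (.=original, N=cursor N): . . 1 . . 2 . 3 .
Index 2: author = 1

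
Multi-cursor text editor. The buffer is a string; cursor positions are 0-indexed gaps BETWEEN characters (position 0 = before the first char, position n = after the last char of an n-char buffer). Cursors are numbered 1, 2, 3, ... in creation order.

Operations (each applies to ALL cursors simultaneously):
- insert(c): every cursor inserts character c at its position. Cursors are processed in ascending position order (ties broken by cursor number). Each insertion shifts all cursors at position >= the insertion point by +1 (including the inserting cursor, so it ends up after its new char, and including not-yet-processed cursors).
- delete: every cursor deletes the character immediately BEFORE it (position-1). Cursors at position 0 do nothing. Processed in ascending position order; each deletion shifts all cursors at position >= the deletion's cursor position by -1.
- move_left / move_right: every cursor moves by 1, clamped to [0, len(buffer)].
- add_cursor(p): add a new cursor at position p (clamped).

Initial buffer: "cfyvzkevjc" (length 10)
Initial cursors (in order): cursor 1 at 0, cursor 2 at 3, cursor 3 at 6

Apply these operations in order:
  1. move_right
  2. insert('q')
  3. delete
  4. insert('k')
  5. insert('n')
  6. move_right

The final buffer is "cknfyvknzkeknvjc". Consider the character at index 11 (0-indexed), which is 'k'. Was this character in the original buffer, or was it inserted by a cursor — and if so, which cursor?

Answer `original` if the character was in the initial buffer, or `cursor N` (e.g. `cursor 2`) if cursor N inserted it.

After op 1 (move_right): buffer="cfyvzkevjc" (len 10), cursors c1@1 c2@4 c3@7, authorship ..........
After op 2 (insert('q')): buffer="cqfyvqzkeqvjc" (len 13), cursors c1@2 c2@6 c3@10, authorship .1...2...3...
After op 3 (delete): buffer="cfyvzkevjc" (len 10), cursors c1@1 c2@4 c3@7, authorship ..........
After op 4 (insert('k')): buffer="ckfyvkzkekvjc" (len 13), cursors c1@2 c2@6 c3@10, authorship .1...2...3...
After op 5 (insert('n')): buffer="cknfyvknzkeknvjc" (len 16), cursors c1@3 c2@8 c3@13, authorship .11...22...33...
After op 6 (move_right): buffer="cknfyvknzkeknvjc" (len 16), cursors c1@4 c2@9 c3@14, authorship .11...22...33...
Authorship (.=original, N=cursor N): . 1 1 . . . 2 2 . . . 3 3 . . .
Index 11: author = 3

Answer: cursor 3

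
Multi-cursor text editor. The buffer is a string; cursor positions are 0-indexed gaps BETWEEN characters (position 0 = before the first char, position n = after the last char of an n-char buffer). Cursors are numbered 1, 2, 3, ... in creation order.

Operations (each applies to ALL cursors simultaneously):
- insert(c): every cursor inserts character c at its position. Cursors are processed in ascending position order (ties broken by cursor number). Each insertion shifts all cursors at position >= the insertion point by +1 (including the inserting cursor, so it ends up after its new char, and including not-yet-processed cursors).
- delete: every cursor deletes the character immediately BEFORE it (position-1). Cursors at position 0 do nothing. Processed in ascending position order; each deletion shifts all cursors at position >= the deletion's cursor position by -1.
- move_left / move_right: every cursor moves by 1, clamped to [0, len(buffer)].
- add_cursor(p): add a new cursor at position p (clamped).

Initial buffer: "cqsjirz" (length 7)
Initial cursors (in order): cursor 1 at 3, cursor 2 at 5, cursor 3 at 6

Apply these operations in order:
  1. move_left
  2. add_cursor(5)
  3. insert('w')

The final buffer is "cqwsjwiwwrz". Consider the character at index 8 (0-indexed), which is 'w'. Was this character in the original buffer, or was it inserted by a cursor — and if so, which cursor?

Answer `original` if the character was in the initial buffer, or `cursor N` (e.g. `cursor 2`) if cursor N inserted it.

Answer: cursor 4

Derivation:
After op 1 (move_left): buffer="cqsjirz" (len 7), cursors c1@2 c2@4 c3@5, authorship .......
After op 2 (add_cursor(5)): buffer="cqsjirz" (len 7), cursors c1@2 c2@4 c3@5 c4@5, authorship .......
After op 3 (insert('w')): buffer="cqwsjwiwwrz" (len 11), cursors c1@3 c2@6 c3@9 c4@9, authorship ..1..2.34..
Authorship (.=original, N=cursor N): . . 1 . . 2 . 3 4 . .
Index 8: author = 4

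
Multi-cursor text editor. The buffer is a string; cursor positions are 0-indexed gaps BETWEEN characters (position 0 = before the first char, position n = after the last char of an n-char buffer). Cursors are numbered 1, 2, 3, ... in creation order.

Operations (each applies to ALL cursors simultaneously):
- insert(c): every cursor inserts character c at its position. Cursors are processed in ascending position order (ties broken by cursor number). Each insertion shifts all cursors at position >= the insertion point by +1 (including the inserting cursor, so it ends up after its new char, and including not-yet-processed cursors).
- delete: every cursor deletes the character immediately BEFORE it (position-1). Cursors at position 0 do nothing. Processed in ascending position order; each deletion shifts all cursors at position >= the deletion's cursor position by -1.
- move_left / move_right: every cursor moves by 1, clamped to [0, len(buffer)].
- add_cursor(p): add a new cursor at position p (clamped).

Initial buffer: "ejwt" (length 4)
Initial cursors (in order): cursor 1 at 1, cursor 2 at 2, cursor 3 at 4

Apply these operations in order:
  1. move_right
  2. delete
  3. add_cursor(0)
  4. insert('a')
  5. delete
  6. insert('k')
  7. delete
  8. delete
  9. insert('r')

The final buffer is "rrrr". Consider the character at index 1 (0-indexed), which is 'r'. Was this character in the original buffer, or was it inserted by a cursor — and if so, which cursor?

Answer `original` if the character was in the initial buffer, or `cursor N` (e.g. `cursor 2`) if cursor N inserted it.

Answer: cursor 2

Derivation:
After op 1 (move_right): buffer="ejwt" (len 4), cursors c1@2 c2@3 c3@4, authorship ....
After op 2 (delete): buffer="e" (len 1), cursors c1@1 c2@1 c3@1, authorship .
After op 3 (add_cursor(0)): buffer="e" (len 1), cursors c4@0 c1@1 c2@1 c3@1, authorship .
After op 4 (insert('a')): buffer="aeaaa" (len 5), cursors c4@1 c1@5 c2@5 c3@5, authorship 4.123
After op 5 (delete): buffer="e" (len 1), cursors c4@0 c1@1 c2@1 c3@1, authorship .
After op 6 (insert('k')): buffer="kekkk" (len 5), cursors c4@1 c1@5 c2@5 c3@5, authorship 4.123
After op 7 (delete): buffer="e" (len 1), cursors c4@0 c1@1 c2@1 c3@1, authorship .
After op 8 (delete): buffer="" (len 0), cursors c1@0 c2@0 c3@0 c4@0, authorship 
After op 9 (insert('r')): buffer="rrrr" (len 4), cursors c1@4 c2@4 c3@4 c4@4, authorship 1234
Authorship (.=original, N=cursor N): 1 2 3 4
Index 1: author = 2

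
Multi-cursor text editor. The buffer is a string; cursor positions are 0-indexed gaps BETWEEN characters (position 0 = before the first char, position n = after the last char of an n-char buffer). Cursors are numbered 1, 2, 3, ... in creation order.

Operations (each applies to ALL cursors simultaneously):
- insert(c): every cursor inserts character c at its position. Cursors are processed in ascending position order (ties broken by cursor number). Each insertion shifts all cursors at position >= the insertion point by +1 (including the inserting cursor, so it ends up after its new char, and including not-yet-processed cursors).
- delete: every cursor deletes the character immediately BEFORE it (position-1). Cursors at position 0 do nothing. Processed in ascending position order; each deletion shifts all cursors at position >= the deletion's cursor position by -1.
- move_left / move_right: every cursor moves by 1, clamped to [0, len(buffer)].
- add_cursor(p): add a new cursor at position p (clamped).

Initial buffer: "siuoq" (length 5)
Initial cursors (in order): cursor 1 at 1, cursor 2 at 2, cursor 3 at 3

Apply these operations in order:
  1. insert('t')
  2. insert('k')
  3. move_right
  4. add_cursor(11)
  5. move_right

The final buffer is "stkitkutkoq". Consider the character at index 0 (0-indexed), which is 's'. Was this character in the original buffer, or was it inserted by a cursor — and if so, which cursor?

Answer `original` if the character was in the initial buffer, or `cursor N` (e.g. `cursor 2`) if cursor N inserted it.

Answer: original

Derivation:
After op 1 (insert('t')): buffer="stitutoq" (len 8), cursors c1@2 c2@4 c3@6, authorship .1.2.3..
After op 2 (insert('k')): buffer="stkitkutkoq" (len 11), cursors c1@3 c2@6 c3@9, authorship .11.22.33..
After op 3 (move_right): buffer="stkitkutkoq" (len 11), cursors c1@4 c2@7 c3@10, authorship .11.22.33..
After op 4 (add_cursor(11)): buffer="stkitkutkoq" (len 11), cursors c1@4 c2@7 c3@10 c4@11, authorship .11.22.33..
After op 5 (move_right): buffer="stkitkutkoq" (len 11), cursors c1@5 c2@8 c3@11 c4@11, authorship .11.22.33..
Authorship (.=original, N=cursor N): . 1 1 . 2 2 . 3 3 . .
Index 0: author = original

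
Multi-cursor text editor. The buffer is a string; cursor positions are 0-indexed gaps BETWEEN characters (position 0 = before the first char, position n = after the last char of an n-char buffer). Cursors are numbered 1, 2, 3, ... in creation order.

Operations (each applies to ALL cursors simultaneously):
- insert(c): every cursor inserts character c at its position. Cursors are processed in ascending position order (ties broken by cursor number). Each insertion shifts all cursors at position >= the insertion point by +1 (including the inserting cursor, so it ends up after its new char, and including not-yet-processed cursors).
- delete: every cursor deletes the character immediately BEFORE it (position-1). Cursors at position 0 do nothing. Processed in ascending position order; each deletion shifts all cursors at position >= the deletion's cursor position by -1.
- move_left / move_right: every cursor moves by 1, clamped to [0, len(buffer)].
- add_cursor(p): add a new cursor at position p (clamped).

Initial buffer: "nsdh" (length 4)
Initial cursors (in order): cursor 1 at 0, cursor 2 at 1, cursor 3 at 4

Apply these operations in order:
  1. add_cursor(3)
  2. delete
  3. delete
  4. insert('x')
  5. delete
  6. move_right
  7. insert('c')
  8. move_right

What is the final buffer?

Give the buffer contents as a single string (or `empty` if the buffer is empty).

Answer: cccc

Derivation:
After op 1 (add_cursor(3)): buffer="nsdh" (len 4), cursors c1@0 c2@1 c4@3 c3@4, authorship ....
After op 2 (delete): buffer="s" (len 1), cursors c1@0 c2@0 c3@1 c4@1, authorship .
After op 3 (delete): buffer="" (len 0), cursors c1@0 c2@0 c3@0 c4@0, authorship 
After op 4 (insert('x')): buffer="xxxx" (len 4), cursors c1@4 c2@4 c3@4 c4@4, authorship 1234
After op 5 (delete): buffer="" (len 0), cursors c1@0 c2@0 c3@0 c4@0, authorship 
After op 6 (move_right): buffer="" (len 0), cursors c1@0 c2@0 c3@0 c4@0, authorship 
After op 7 (insert('c')): buffer="cccc" (len 4), cursors c1@4 c2@4 c3@4 c4@4, authorship 1234
After op 8 (move_right): buffer="cccc" (len 4), cursors c1@4 c2@4 c3@4 c4@4, authorship 1234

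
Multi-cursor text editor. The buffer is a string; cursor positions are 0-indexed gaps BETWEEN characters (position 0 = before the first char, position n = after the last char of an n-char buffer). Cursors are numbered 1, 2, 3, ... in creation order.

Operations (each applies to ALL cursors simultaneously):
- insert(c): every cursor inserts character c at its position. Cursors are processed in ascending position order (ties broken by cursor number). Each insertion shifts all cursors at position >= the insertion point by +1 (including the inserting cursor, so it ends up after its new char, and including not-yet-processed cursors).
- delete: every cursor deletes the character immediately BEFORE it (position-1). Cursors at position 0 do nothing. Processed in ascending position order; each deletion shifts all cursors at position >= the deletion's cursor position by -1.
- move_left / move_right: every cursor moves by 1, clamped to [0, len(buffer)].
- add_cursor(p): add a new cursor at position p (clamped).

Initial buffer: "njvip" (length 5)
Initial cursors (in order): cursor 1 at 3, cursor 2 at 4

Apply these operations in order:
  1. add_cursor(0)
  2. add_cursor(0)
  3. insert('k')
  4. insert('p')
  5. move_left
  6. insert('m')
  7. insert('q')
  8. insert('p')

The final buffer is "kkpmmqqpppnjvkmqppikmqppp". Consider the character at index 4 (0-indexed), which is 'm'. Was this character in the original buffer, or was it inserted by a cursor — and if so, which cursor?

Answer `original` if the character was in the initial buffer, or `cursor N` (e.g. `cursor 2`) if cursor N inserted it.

Answer: cursor 4

Derivation:
After op 1 (add_cursor(0)): buffer="njvip" (len 5), cursors c3@0 c1@3 c2@4, authorship .....
After op 2 (add_cursor(0)): buffer="njvip" (len 5), cursors c3@0 c4@0 c1@3 c2@4, authorship .....
After op 3 (insert('k')): buffer="kknjvkikp" (len 9), cursors c3@2 c4@2 c1@6 c2@8, authorship 34...1.2.
After op 4 (insert('p')): buffer="kkppnjvkpikpp" (len 13), cursors c3@4 c4@4 c1@9 c2@12, authorship 3434...11.22.
After op 5 (move_left): buffer="kkppnjvkpikpp" (len 13), cursors c3@3 c4@3 c1@8 c2@11, authorship 3434...11.22.
After op 6 (insert('m')): buffer="kkpmmpnjvkmpikmpp" (len 17), cursors c3@5 c4@5 c1@11 c2@15, authorship 343344...111.222.
After op 7 (insert('q')): buffer="kkpmmqqpnjvkmqpikmqpp" (len 21), cursors c3@7 c4@7 c1@14 c2@19, authorship 34334344...1111.2222.
After op 8 (insert('p')): buffer="kkpmmqqpppnjvkmqppikmqppp" (len 25), cursors c3@9 c4@9 c1@17 c2@23, authorship 3433434344...11111.22222.
Authorship (.=original, N=cursor N): 3 4 3 3 4 3 4 3 4 4 . . . 1 1 1 1 1 . 2 2 2 2 2 .
Index 4: author = 4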